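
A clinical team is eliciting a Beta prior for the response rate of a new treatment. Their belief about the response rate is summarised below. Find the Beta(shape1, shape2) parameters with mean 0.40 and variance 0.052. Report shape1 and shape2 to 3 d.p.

Write ν = shape1+shape2; then shape1 = μν and Var = μ(1−μ)/(ν+1).
ν = μ(1−μ)/Var − 1 = 0.2400/0.052 − 1 = 3.6154.
shape1 = 0.40·3.6154 = 1.446, shape2 = 0.60·3.6154 = 2.169.

shape1 = 1.446, shape2 = 2.169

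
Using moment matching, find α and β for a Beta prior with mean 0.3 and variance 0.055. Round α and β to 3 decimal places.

α = 0.845, β = 1.973

Let s = α+β. The Beta variance is μ(1−μ)/(s+1).
So s+1 = μ(1−μ)/σ² = (0.3×0.7)/0.055 = 0.21/0.055 = 3.8182, giving s = 2.8182.
Then α = μs = 0.3×2.8182 = 0.845 and β = (1−μ)s = 0.7×2.8182 = 1.973.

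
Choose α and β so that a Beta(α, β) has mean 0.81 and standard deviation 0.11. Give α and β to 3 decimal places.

Variance = 0.11² = 0.0121. The moment-matching identity α+β = μ(1−μ)/Var − 1 gives
α+β = 0.1539/0.0121 − 1 = 11.7190, so α = μ·11.7190 = 9.492 and β = (1−μ)·11.7190 = 2.227.

α = 9.492, β = 2.227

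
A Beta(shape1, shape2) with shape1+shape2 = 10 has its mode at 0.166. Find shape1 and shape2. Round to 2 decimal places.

Since the density peak of Beta(shape1,shape2) is at (shape1−1)/(shape1+shape2−2),
shape1 = 1 + 0.166(10−2) = 2.33 and shape2 = 10 − 2.33 = 7.67.

shape1 = 2.33, shape2 = 7.67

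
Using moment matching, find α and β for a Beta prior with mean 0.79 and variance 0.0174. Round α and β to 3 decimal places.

α = 6.742, β = 1.792

By moment matching, α+β = μ(1−μ)/σ² − 1 = (0.79·0.21)/0.0174 − 1 = 9.5345 − 1 = 8.5345.
Since α/(α+β) = μ, α = 0.79·8.5345 = 6.742 and β = 0.21·8.5345 = 1.792.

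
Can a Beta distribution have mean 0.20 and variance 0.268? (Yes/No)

No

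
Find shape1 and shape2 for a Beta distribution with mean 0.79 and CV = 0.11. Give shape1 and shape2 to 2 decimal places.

shape1 = 16.57, shape2 = 4.40

Var = (CV·μ)² = (0.11×0.79)² = 0.007552.
shape1+shape2 = μ(1−μ)/Var − 1 = 0.1659/0.007552 − 1 = 20.9688.
Thus shape1 = 0.79·20.9688 = 16.57 and shape2 = 0.21·20.9688 = 4.40.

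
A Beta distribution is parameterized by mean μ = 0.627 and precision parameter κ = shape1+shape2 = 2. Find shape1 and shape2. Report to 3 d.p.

Split κ in proportion μ : (1−μ): shape1 = 0.627·2 = 1.254, shape2 = 2 − 1.254 = 0.746.

shape1 = 1.254, shape2 = 0.746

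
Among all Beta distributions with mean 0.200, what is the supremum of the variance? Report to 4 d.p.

For fixed mean μ the Beta variance is μ(1−μ)/(α+β+1), increasing as α+β decreases.
Its least upper bound (not attained) is μ(1−μ) = 0.200·0.800 = 0.1600.

0.1600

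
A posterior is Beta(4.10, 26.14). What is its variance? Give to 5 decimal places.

Var = αβ/[(α+β)²(α+β+1)] = (4.10×26.14)/(30.24²×31.24) = 107.1740/28567.655424 = 0.00375.

0.00375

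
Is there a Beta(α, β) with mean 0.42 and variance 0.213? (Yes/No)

The Beta variance bound is σ² < μ(1−μ).
Here μ(1−μ) = 0.42×0.58 = 0.2436, and 0.213 < 0.2436.

Yes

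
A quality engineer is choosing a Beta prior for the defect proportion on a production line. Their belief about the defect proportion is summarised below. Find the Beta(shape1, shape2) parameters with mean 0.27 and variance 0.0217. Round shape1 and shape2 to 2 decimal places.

Write ν = shape1+shape2; then shape1 = μν and Var = μ(1−μ)/(ν+1).
ν = μ(1−μ)/Var − 1 = 0.1971/0.0217 − 1 = 8.0829.
shape1 = 0.27·8.0829 = 2.18, shape2 = 0.73·8.0829 = 5.90.

shape1 = 2.18, shape2 = 5.90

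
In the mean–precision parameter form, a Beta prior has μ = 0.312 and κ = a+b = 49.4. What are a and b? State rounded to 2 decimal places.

a = 15.41, b = 33.99

a = μκ = 0.312×49.4 = 15.41 and b = (1−μ)κ = 0.688×49.4 = 33.99.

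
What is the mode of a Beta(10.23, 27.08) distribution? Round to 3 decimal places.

With α,β > 1, mode = (α−1)/(α+β−2) = 9.23/35.31 = 0.261.

0.261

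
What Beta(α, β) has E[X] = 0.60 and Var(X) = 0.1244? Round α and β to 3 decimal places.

By moment matching, α+β = μ(1−μ)/σ² − 1 = (0.60·0.40)/0.1244 − 1 = 1.9293 − 1 = 0.9293.
Since α/(α+β) = μ, α = 0.60·0.9293 = 0.558 and β = 0.40·0.9293 = 0.372.

α = 0.558, β = 0.372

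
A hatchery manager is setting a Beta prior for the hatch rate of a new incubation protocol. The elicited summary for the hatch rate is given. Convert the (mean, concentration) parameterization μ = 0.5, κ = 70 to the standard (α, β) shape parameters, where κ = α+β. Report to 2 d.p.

α = μκ = 0.5×70 = 35.00 and β = (1−μ)κ = 0.5×70 = 35.00.

α = 35.00, β = 35.00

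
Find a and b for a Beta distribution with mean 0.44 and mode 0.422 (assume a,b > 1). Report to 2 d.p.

a = 3.81, b = 4.85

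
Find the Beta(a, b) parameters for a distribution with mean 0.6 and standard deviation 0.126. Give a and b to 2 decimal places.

Variance = 0.126² = 0.015876. The moment-matching identity a+b = μ(1−μ)/Var − 1 gives
a+b = 0.24/0.015876 − 1 = 14.1172, so a = μ·14.1172 = 8.47 and b = (1−μ)·14.1172 = 5.65.

a = 8.47, b = 5.65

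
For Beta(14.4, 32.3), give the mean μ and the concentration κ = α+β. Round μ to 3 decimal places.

μ = 0.308, κ = 46.7

κ = α+β = 14.4+32.3 = 46.7; μ = α/κ = 14.4/46.7 = 0.308.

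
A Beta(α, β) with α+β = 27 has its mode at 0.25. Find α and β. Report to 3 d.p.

For α,β>1 the mode is (α−1)/(α+β−2), so α = mode·(κ−2)+1 = 0.25×25+1 = 7.250.
And β = (1−mode)·(κ−2)+1 = 0.75×25+1 = 19.750.

α = 7.250, β = 19.750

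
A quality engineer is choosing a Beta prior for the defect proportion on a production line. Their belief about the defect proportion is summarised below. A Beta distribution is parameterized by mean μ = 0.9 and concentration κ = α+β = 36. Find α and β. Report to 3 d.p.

α = 32.400, β = 3.600

Split κ in proportion μ : (1−μ): α = 0.9·36 = 32.400, β = 36 − 32.400 = 3.600.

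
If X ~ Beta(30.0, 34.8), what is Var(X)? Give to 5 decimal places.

0.00378

α+β = 64.8 and αβ = 1044.00, so Var = αβ/[(α+β)²(α+β+1)] = 1044.00/276296.832 = 0.00378.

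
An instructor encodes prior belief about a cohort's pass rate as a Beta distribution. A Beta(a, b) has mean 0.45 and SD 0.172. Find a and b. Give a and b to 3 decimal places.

First σ² = 0.029584. Setting a = μn, b = (1−μ)n with n = a+b,
μ(1−μ)/(n+1) = 0.029584 ⇒ n+1 = 0.2475/0.029584 = 8.3660 ⇒ n = 7.3660.
Hence a = 0.45×7.3660 = 3.315, b = 0.55×7.3660 = 4.051.

a = 3.315, b = 4.051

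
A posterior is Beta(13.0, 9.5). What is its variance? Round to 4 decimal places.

0.0104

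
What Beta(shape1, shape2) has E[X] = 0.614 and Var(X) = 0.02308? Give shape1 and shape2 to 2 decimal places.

By moment matching, shape1+shape2 = μ(1−μ)/σ² − 1 = (0.614·0.386)/0.02308 − 1 = 10.2688 − 1 = 9.2688.
Since shape1/(shape1+shape2) = μ, shape1 = 0.614·9.2688 = 5.69 and shape2 = 0.386·9.2688 = 3.58.

shape1 = 5.69, shape2 = 3.58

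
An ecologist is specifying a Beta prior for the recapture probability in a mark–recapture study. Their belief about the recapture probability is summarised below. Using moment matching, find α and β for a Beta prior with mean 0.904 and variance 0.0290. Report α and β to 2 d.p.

α = 1.80, β = 0.19

Write ν = α+β; then α = μν and Var = μ(1−μ)/(ν+1).
ν = μ(1−μ)/Var − 1 = 0.086784/0.0290 − 1 = 1.9926.
α = 0.904·1.9926 = 1.80, β = 0.096·1.9926 = 0.19.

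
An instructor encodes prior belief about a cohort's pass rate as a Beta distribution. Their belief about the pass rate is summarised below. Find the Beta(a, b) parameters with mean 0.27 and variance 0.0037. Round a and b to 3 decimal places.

a = 14.113, b = 38.157

Let s = a+b. The Beta variance is μ(1−μ)/(s+1).
So s+1 = μ(1−μ)/σ² = (0.27×0.73)/0.0037 = 0.1971/0.0037 = 53.2703, giving s = 52.2703.
Then a = μs = 0.27×52.2703 = 14.113 and b = (1−μ)s = 0.73×52.2703 = 38.157.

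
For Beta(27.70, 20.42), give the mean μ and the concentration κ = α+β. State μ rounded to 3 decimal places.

κ = α+β = 27.70+20.42 = 48.12; μ = α/κ = 27.70/48.12 = 0.576.

μ = 0.576, κ = 48.12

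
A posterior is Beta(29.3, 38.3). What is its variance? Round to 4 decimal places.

0.0036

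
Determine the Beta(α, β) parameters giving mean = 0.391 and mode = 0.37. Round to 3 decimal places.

α = 4.841, β = 7.540

Let s = α+β. Mean gives α = μs = 0.391s; mode gives (α−1)/(s−2) = 0.37.
Substituting: 0.391s − 1 = 0.37(s−2) = 0.37s − 0.74, so 0.021s = 0.26 and s = 12.3810.
Then α = 0.391×12.3810 = 4.841 and β = s−α = 7.540.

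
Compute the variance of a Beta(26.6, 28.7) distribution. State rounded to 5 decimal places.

0.00443

Var = αβ/[(α+β)²(α+β+1)] = (26.6×28.7)/(55.3²×56.3) = 763.42/172170.467 = 0.00443.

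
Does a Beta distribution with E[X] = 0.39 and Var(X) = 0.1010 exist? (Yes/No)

Yes

For any Beta, Var(X) < E[X]·(1−E[X]).
Here μ(1−μ) = 0.39×0.61 = 0.2379, and 0.1010 < 0.2379.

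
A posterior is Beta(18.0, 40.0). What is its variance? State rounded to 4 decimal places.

0.0036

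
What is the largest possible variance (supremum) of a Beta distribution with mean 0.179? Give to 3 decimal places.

0.147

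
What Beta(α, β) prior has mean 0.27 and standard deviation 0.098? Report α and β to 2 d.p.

α = 5.27, β = 14.25

σ² = 0.098² = 0.009604.
With s = α+β, Var = μ(1−μ)/(s+1), so s+1 = (0.27×0.73)/0.009604 = 20.5227 and s = 19.5227.
α = μs = 5.27, β = (1−μ)s = 14.25.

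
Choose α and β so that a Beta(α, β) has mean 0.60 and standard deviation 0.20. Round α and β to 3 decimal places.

α = 3.000, β = 2.000

Variance = 0.20² = 0.0400. The moment-matching identity α+β = μ(1−μ)/Var − 1 gives
α+β = 0.2400/0.0400 − 1 = 5.0000, so α = μ·5.0000 = 3.000 and β = (1−μ)·5.0000 = 2.000.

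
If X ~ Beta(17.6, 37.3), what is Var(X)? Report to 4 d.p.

0.0039

μ = 17.6/54.9 = 0.320583; Var = μ(1−μ)/(α+β+1) = 0.2178095/55.9 = 0.0039.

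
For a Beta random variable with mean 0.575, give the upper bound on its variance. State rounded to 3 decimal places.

0.244

Var = μ(1−μ)/(α+β+1), which approaches μ(1−μ) as α+β → 0.
So the supremum is μ(1−μ) = 0.575×0.425 = 0.244.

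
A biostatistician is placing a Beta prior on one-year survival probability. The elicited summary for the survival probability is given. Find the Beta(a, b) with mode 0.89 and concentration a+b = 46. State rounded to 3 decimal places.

Since the density peak of Beta(a,b) is at (a−1)/(a+b−2),
a = 1 + 0.89(46−2) = 40.160 and b = 46 − 40.160 = 5.840.

a = 40.160, b = 5.840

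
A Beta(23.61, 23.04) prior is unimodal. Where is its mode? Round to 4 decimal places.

0.5064

With α,β > 1, mode = (α−1)/(α+β−2) = 22.61/44.65 = 0.5064.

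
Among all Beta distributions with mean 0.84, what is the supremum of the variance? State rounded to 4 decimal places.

0.1344

For fixed mean μ the Beta variance is μ(1−μ)/(α+β+1), increasing as α+β decreases.
Its least upper bound (not attained) is μ(1−μ) = 0.84·0.16 = 0.1344.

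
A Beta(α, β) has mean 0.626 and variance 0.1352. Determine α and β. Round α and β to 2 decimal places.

Write ν = α+β; then α = μν and Var = μ(1−μ)/(ν+1).
ν = μ(1−μ)/Var − 1 = 0.234124/0.1352 − 1 = 0.7317.
α = 0.626·0.7317 = 0.46, β = 0.374·0.7317 = 0.27.

α = 0.46, β = 0.27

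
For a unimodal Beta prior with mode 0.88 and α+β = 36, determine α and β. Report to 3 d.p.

α = 30.920, β = 5.080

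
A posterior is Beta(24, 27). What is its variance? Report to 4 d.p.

μ = 24/51 = 0.470588; Var = μ(1−μ)/(α+β+1) = 0.2491349/52 = 0.0048.

0.0048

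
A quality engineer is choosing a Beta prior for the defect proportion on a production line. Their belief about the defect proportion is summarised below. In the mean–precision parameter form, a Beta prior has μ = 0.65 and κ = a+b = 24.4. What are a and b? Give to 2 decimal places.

Split κ in proportion μ : (1−μ): a = 0.65·24.4 = 15.86, b = 24.4 − 15.86 = 8.54.

a = 15.86, b = 8.54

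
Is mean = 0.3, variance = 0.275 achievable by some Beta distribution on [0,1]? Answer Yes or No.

No

A Beta with mean μ has variance μ(1−μ)/(α+β+1) < μ(1−μ).
Here μ(1−μ) = 0.3×0.7 = 0.21, and 0.275 ≥ 0.21.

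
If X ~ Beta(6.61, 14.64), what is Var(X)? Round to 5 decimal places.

0.00963

α+β = 21.25 and αβ = 96.7704, so Var = αβ/[(α+β)²(α+β+1)] = 96.7704/10047.265625 = 0.00963.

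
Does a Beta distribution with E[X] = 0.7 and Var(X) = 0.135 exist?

For any Beta, Var(X) < E[X]·(1−E[X]).
Here μ(1−μ) = 0.7×0.3 = 0.21, and 0.135 < 0.21.

Yes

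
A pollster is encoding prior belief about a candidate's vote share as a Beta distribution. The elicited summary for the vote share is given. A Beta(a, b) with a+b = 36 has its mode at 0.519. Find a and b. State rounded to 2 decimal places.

a = 18.65, b = 17.35

Mode = (a−1)/(κ−2) with κ = a+b, so a−1 = 0.519·34 = 17.65.
a = 18.65; b = κ − a = 17.35.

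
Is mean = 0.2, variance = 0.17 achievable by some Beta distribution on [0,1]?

The Beta variance bound is σ² < μ(1−μ).
Here μ(1−μ) = 0.2×0.8 = 0.16, and 0.17 ≥ 0.16.

No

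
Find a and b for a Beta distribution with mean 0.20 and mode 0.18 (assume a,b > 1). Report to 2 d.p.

Let s = a+b. Mean gives a = μs = 0.20s; mode gives (a−1)/(s−2) = 0.18.
Substituting: 0.20s − 1 = 0.18(s−2) = 0.18s − 0.36, so 0.02s = 0.64 and s = 32.0000.
Then a = 0.20×32.0000 = 6.40 and b = s−a = 25.60.

a = 6.40, b = 25.60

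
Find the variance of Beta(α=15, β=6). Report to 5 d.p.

Var = αβ/[(α+β)²(α+β+1)] = (15×6)/(21²×22) = 90/9702 = 0.00928.

0.00928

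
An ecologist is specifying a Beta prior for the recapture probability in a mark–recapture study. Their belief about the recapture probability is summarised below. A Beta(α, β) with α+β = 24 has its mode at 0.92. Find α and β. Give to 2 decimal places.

α = 21.24, β = 2.76

Mode = (α−1)/(κ−2) with κ = α+β, so α−1 = 0.92·22 = 20.24.
α = 21.24; β = κ − α = 2.76.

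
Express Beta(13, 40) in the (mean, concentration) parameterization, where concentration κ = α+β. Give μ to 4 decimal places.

μ = 0.2453, κ = 53

κ = α+β = 13+40 = 53; μ = α/κ = 13/53 = 0.2453.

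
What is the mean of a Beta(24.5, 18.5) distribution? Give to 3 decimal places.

E[X] = α/(α+β) = 24.5/43.0 = 0.570.

0.570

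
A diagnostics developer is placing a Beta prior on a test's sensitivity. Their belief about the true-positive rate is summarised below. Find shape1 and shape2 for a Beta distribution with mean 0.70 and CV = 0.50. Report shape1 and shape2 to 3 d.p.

shape1 = 0.500, shape2 = 0.214

Var = (CV·μ)² = (0.50×0.70)² = 0.122500.
shape1+shape2 = μ(1−μ)/Var − 1 = 0.2100/0.122500 − 1 = 0.7143.
Thus shape1 = 0.70·0.7143 = 0.500 and shape2 = 0.30·0.7143 = 0.214.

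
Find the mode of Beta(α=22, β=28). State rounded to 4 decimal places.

0.4375

With α,β > 1, mode = (α−1)/(α+β−2) = 21/48 = 0.4375.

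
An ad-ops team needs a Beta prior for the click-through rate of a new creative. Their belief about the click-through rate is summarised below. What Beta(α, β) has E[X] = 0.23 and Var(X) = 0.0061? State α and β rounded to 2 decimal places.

α = 6.45, β = 21.59

By moment matching, α+β = μ(1−μ)/σ² − 1 = (0.23·0.77)/0.0061 − 1 = 29.0328 − 1 = 28.0328.
Since α/(α+β) = μ, α = 0.23·28.0328 = 6.45 and β = 0.77·28.0328 = 21.59.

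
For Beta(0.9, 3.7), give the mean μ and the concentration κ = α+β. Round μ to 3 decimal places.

κ = α+β = 0.9+3.7 = 4.6; μ = α/κ = 0.9/4.6 = 0.196.

μ = 0.196, κ = 4.6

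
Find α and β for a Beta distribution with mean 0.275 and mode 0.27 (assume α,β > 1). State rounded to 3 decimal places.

With s = α+β: μ = α/s and mode = (α−1)/(s−2). Eliminating α = μs,
μs − 1 = m(s−2) ⇒ s(μ−m) = 1−2m ⇒ s = 0.46/0.005 = 92.0000.
So α = μs = 25.300, β = (1−μ)s = 66.700.

α = 25.300, β = 66.700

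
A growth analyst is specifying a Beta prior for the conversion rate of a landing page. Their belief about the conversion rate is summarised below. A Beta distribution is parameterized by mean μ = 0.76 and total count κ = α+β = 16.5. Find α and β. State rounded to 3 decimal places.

α = μκ = 0.76×16.5 = 12.540 and β = (1−μ)κ = 0.24×16.5 = 3.960.

α = 12.540, β = 3.960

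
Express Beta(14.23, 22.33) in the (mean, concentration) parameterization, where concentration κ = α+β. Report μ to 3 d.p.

κ = α+β = 14.23+22.33 = 36.56; μ = α/κ = 14.23/36.56 = 0.389.

μ = 0.389, κ = 36.56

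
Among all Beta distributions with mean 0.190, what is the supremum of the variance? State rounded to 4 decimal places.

For fixed mean μ the Beta variance is μ(1−μ)/(α+β+1), increasing as α+β decreases.
Its least upper bound (not attained) is μ(1−μ) = 0.190·0.810 = 0.1539.

0.1539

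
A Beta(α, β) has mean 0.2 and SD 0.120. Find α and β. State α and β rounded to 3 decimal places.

α = 2.022, β = 8.089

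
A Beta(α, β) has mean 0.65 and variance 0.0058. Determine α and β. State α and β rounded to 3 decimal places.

α = 24.846, β = 13.378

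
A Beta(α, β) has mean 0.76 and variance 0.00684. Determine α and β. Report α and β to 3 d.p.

α = 19.507, β = 6.160

Let s = α+β. The Beta variance is μ(1−μ)/(s+1).
So s+1 = μ(1−μ)/σ² = (0.76×0.24)/0.00684 = 0.1824/0.00684 = 26.6667, giving s = 25.6667.
Then α = μs = 0.76×25.6667 = 19.507 and β = (1−μ)s = 0.24×25.6667 = 6.160.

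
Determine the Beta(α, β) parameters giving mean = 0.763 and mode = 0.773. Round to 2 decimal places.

α = 41.66, β = 12.94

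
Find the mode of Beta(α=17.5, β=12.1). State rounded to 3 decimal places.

The density x^(α−1)(1−x)^(β−1) is maximised at (α−1)/(α+β−2) = 16.5/27.6 = 0.598.

0.598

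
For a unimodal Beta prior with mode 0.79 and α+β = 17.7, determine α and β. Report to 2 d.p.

α = 13.40, β = 4.30

Mode = (α−1)/(κ−2) with κ = α+β, so α−1 = 0.79·15.7 = 12.40.
α = 13.40; β = κ − α = 4.30.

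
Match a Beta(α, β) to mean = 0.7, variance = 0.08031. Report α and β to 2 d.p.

α = 1.13, β = 0.48

Let s = α+β. The Beta variance is μ(1−μ)/(s+1).
So s+1 = μ(1−μ)/σ² = (0.7×0.3)/0.08031 = 0.21/0.08031 = 2.6149, giving s = 1.6149.
Then α = μs = 0.7×1.6149 = 1.13 and β = (1−μ)s = 0.3×1.6149 = 0.48.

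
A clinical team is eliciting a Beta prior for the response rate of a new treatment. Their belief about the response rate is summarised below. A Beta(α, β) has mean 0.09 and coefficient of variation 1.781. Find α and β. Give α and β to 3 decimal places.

σ = CV·μ = 1.781×0.09 = 0.16029, so σ² = 0.025693.
s+1 = μ(1−μ)/σ² = 0.0819/0.025693 = 3.1877, so s = α+β = 2.1877.
α = μs = 0.197, β = (1−μ)s = 1.991.

α = 0.197, β = 1.991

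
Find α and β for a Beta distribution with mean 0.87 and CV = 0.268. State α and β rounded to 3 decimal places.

Var = (CV·μ)² = (0.268×0.87)² = 0.054364.
α+β = μ(1−μ)/Var − 1 = 0.1131/0.054364 − 1 = 1.0804.
Thus α = 0.87·1.0804 = 0.940 and β = 0.13·1.0804 = 0.140.

α = 0.940, β = 0.140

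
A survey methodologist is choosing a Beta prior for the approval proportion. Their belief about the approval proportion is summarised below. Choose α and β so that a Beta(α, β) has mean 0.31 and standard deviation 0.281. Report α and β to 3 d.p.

α = 0.530, β = 1.179

First σ² = 0.078961. Setting α = μn, β = (1−μ)n with n = α+β,
μ(1−μ)/(n+1) = 0.078961 ⇒ n+1 = 0.2139/0.078961 = 2.7089 ⇒ n = 1.7089.
Hence α = 0.31×1.7089 = 0.530, β = 0.69×1.7089 = 1.179.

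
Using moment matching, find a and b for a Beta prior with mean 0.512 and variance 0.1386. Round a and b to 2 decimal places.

a = 0.41, b = 0.39

By moment matching, a+b = μ(1−μ)/σ² − 1 = (0.512·0.488)/0.1386 − 1 = 1.8027 − 1 = 0.8027.
Since a/(a+b) = μ, a = 0.512·0.8027 = 0.41 and b = 0.488·0.8027 = 0.39.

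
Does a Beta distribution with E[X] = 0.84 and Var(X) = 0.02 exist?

Yes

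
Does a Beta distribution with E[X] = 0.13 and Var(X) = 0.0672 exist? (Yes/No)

Yes

For any Beta, Var(X) < E[X]·(1−E[X]).
Here μ(1−μ) = 0.13×0.87 = 0.1131, and 0.0672 < 0.1131.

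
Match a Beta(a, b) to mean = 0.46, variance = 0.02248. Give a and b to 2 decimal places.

a = 4.62, b = 5.43

By moment matching, a+b = μ(1−μ)/σ² − 1 = (0.46·0.54)/0.02248 − 1 = 11.0498 − 1 = 10.0498.
Since a/(a+b) = μ, a = 0.46·10.0498 = 4.62 and b = 0.54·10.0498 = 5.43.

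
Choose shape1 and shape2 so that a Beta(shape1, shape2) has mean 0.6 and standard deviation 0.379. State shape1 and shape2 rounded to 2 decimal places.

Variance = 0.379² = 0.143641. The moment-matching identity shape1+shape2 = μ(1−μ)/Var − 1 gives
shape1+shape2 = 0.24/0.143641 − 1 = 0.6708, so shape1 = μ·0.6708 = 0.40 and shape2 = (1−μ)·0.6708 = 0.27.

shape1 = 0.40, shape2 = 0.27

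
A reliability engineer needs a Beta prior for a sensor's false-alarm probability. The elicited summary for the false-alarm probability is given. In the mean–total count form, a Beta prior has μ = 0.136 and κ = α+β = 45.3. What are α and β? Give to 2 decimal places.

Split κ in proportion μ : (1−μ): α = 0.136·45.3 = 6.16, β = 45.3 − 6.16 = 39.14.

α = 6.16, β = 39.14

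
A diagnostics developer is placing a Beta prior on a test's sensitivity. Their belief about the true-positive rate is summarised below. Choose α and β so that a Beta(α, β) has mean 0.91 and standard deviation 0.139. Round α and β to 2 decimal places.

σ² = 0.139² = 0.019321.
With s = α+β, Var = μ(1−μ)/(s+1), so s+1 = (0.91×0.09)/0.019321 = 4.2389 and s = 3.2389.
α = μs = 2.95, β = (1−μ)s = 0.29.

α = 2.95, β = 0.29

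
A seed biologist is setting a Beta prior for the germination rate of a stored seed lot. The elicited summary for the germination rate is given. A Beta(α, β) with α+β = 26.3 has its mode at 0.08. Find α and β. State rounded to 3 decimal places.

α = 2.944, β = 23.356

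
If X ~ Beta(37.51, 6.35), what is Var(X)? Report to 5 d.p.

0.00276

Var = αβ/[(α+β)²(α+β+1)] = (37.51×6.35)/(43.86²×44.86) = 238.1885/86297.164056 = 0.00276.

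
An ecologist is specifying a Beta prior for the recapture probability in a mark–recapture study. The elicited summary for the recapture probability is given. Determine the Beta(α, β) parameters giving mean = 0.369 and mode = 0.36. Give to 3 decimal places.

Let s = α+β. Mean gives α = μs = 0.369s; mode gives (α−1)/(s−2) = 0.36.
Substituting: 0.369s − 1 = 0.36(s−2) = 0.36s − 0.72, so 0.009s = 0.28 and s = 31.1111.
Then α = 0.369×31.1111 = 11.480 and β = s−α = 19.631.

α = 11.480, β = 19.631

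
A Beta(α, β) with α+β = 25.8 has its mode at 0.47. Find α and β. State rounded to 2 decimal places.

α = 12.19, β = 13.61

Since the density peak of Beta(α,β) is at (α−1)/(α+β−2),
α = 1 + 0.47(25.8−2) = 12.19 and β = 25.8 − 12.19 = 13.61.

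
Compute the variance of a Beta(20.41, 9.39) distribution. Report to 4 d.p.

0.0070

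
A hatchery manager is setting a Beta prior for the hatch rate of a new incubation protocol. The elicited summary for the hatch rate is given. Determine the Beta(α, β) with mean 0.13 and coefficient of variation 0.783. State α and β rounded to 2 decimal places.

σ = CV·μ = 0.783×0.13 = 0.10179, so σ² = 0.010361.
s+1 = μ(1−μ)/σ² = 0.1131/0.010361 = 10.9157, so s = α+β = 9.9157.
α = μs = 1.29, β = (1−μ)s = 8.63.

α = 1.29, β = 8.63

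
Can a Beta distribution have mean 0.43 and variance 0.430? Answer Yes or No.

No

For any Beta, Var(X) < E[X]·(1−E[X]).
Here μ(1−μ) = 0.43×0.57 = 0.2451, and 0.430 ≥ 0.2451.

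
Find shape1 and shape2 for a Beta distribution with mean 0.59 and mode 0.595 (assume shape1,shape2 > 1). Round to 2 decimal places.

With s = shape1+shape2: μ = shape1/s and mode = (shape1−1)/(s−2). Eliminating shape1 = μs,
μs − 1 = m(s−2) ⇒ s(μ−m) = 1−2m ⇒ s = -0.190/-0.005 = 38.0000.
So shape1 = μs = 22.42, shape2 = (1−μ)s = 15.58.

shape1 = 22.42, shape2 = 15.58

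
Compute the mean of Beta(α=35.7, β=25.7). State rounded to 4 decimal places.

0.5814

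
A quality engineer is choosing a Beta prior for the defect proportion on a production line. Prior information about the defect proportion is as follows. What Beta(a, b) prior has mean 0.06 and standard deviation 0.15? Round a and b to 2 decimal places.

a = 0.09, b = 1.42

First σ² = 0.0225. Setting a = μn, b = (1−μ)n with n = a+b,
μ(1−μ)/(n+1) = 0.0225 ⇒ n+1 = 0.0564/0.0225 = 2.5067 ⇒ n = 1.5067.
Hence a = 0.06×1.5067 = 0.09, b = 0.94×1.5067 = 1.42.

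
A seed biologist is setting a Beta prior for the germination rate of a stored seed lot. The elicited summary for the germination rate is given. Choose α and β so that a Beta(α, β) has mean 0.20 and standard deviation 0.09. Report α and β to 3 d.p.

α = 3.751, β = 15.002

σ² = 0.09² = 0.0081.
With s = α+β, Var = μ(1−μ)/(s+1), so s+1 = (0.20×0.80)/0.0081 = 19.7531 and s = 18.7531.
α = μs = 3.751, β = (1−μ)s = 15.002.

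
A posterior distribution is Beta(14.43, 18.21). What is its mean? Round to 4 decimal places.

0.4421

E[X] = α/(α+β) = 14.43/32.64 = 0.4421.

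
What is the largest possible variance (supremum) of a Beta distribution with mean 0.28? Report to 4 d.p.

Var = μ(1−μ)/(α+β+1), which approaches μ(1−μ) as α+β → 0.
So the supremum is μ(1−μ) = 0.28×0.72 = 0.2016.

0.2016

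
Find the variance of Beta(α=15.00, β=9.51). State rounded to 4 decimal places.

0.0093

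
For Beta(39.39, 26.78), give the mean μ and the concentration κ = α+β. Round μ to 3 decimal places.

κ = α+β = 39.39+26.78 = 66.17; μ = α/κ = 39.39/66.17 = 0.595.

μ = 0.595, κ = 66.17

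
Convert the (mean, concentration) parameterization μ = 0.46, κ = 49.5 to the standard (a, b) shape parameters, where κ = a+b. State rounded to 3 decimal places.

a = μκ = 0.46×49.5 = 22.770 and b = (1−μ)κ = 0.54×49.5 = 26.730.

a = 22.770, b = 26.730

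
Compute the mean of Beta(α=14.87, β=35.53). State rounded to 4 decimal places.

The Beta mean is α/(α+β) = 14.87/(14.87+35.53) = 0.2950.

0.2950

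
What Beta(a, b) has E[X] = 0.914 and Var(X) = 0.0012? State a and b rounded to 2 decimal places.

Let s = a+b. The Beta variance is μ(1−μ)/(s+1).
So s+1 = μ(1−μ)/σ² = (0.914×0.086)/0.0012 = 0.078604/0.0012 = 65.5033, giving s = 64.5033.
Then a = μs = 0.914×64.5033 = 58.96 and b = (1−μ)s = 0.086×64.5033 = 5.55.

a = 58.96, b = 5.55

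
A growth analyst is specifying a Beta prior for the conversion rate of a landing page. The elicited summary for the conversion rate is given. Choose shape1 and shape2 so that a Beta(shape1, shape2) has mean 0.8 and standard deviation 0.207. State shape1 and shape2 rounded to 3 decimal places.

shape1 = 2.187, shape2 = 0.547

σ² = 0.207² = 0.042849.
With s = shape1+shape2, Var = μ(1−μ)/(s+1), so s+1 = (0.8×0.2)/0.042849 = 3.7340 and s = 2.7340.
shape1 = μs = 2.187, shape2 = (1−μ)s = 0.547.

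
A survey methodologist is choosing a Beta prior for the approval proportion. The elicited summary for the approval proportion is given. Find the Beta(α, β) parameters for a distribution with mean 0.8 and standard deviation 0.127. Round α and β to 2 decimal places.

Variance = 0.127² = 0.016129. The moment-matching identity α+β = μ(1−μ)/Var − 1 gives
α+β = 0.16/0.016129 − 1 = 8.9200, so α = μ·8.9200 = 7.14 and β = (1−μ)·8.9200 = 1.78.

α = 7.14, β = 1.78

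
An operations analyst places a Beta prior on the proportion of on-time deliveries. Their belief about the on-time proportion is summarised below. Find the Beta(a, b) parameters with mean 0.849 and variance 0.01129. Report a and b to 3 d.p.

a = 8.791, b = 1.564

By moment matching, a+b = μ(1−μ)/σ² − 1 = (0.849·0.151)/0.01129 − 1 = 11.3551 − 1 = 10.3551.
Since a/(a+b) = μ, a = 0.849·10.3551 = 8.791 and b = 0.151·10.3551 = 1.564.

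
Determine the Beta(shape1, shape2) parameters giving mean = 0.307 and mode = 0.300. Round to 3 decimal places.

shape1 = 17.543, shape2 = 39.600

With s = shape1+shape2: μ = shape1/s and mode = (shape1−1)/(s−2). Eliminating shape1 = μs,
μs − 1 = m(s−2) ⇒ s(μ−m) = 1−2m ⇒ s = 0.400/0.007 = 57.1429.
So shape1 = μs = 17.543, shape2 = (1−μ)s = 39.600.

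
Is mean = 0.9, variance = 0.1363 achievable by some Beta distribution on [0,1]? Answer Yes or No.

The Beta variance bound is σ² < μ(1−μ).
Here μ(1−μ) = 0.9×0.1 = 0.09, and 0.1363 ≥ 0.09.

No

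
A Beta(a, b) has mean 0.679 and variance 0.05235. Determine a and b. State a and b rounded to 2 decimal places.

a = 2.15, b = 1.02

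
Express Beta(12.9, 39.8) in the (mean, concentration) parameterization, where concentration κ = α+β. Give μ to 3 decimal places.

μ = 0.245, κ = 52.7

κ = α+β = 12.9+39.8 = 52.7; μ = α/κ = 12.9/52.7 = 0.245.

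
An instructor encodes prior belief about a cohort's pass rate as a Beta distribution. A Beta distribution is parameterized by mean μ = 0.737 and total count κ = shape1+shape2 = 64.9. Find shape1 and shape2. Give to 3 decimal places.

shape1 = 47.831, shape2 = 17.069

shape1 = μκ = 0.737×64.9 = 47.831 and shape2 = (1−μ)κ = 0.263×64.9 = 17.069.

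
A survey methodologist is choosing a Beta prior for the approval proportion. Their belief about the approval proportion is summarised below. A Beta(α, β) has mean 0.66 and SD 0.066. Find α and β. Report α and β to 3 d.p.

α = 33.340, β = 17.175

Variance = 0.066² = 0.004356. The moment-matching identity α+β = μ(1−μ)/Var − 1 gives
α+β = 0.2244/0.004356 − 1 = 50.5152, so α = μ·50.5152 = 33.340 and β = (1−μ)·50.5152 = 17.175.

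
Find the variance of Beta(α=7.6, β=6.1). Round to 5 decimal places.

0.01680

α+β = 13.7 and αβ = 46.36, so Var = αβ/[(α+β)²(α+β+1)] = 46.36/2759.043 = 0.01680.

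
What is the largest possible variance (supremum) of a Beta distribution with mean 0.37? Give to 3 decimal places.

0.233

Var = μ(1−μ)/(α+β+1), which approaches μ(1−μ) as α+β → 0.
So the supremum is μ(1−μ) = 0.37×0.63 = 0.233.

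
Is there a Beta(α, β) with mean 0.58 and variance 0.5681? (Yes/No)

No

A Beta with mean μ has variance μ(1−μ)/(α+β+1) < μ(1−μ).
Here μ(1−μ) = 0.58×0.42 = 0.2436, and 0.5681 ≥ 0.2436.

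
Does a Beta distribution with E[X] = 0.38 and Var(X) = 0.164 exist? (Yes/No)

Yes

The Beta variance bound is σ² < μ(1−μ).
Here μ(1−μ) = 0.38×0.62 = 0.2356, and 0.164 < 0.2356.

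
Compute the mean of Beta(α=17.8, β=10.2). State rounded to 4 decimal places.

0.6357

The Beta mean is α/(α+β) = 17.8/(17.8+10.2) = 0.6357.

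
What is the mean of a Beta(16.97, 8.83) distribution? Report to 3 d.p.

0.658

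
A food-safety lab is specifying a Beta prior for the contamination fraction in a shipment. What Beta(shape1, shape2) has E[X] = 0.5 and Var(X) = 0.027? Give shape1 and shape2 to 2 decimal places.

By moment matching, shape1+shape2 = μ(1−μ)/σ² − 1 = (0.5·0.5)/0.027 − 1 = 9.2593 − 1 = 8.2593.
Since shape1/(shape1+shape2) = μ, shape1 = 0.5·8.2593 = 4.13 and shape2 = 0.5·8.2593 = 4.13.

shape1 = 4.13, shape2 = 4.13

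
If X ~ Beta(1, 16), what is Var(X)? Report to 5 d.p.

0.00308

α+β = 17 and αβ = 16, so Var = αβ/[(α+β)²(α+β+1)] = 16/5202 = 0.00308.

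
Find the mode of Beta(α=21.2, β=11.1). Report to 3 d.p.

0.667

The density x^(α−1)(1−x)^(β−1) is maximised at (α−1)/(α+β−2) = 20.2/30.3 = 0.667.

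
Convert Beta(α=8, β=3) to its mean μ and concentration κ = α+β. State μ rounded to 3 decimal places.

μ = 0.727, κ = 11

κ = α+β = 8+3 = 11; μ = α/κ = 8/11 = 0.727.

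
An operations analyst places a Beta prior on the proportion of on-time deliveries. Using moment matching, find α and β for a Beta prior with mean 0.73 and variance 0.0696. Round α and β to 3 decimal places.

Write ν = α+β; then α = μν and Var = μ(1−μ)/(ν+1).
ν = μ(1−μ)/Var − 1 = 0.1971/0.0696 − 1 = 1.8319.
α = 0.73·1.8319 = 1.337, β = 0.27·1.8319 = 0.495.

α = 1.337, β = 0.495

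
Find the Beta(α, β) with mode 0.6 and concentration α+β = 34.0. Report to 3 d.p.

α = 20.200, β = 13.800

Since the density peak of Beta(α,β) is at (α−1)/(α+β−2),
α = 1 + 0.6(34.0−2) = 20.200 and β = 34.0 − 20.200 = 13.800.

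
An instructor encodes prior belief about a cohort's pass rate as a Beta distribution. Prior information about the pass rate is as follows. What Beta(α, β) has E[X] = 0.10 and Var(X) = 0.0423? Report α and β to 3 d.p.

Write ν = α+β; then α = μν and Var = μ(1−μ)/(ν+1).
ν = μ(1−μ)/Var − 1 = 0.0900/0.0423 − 1 = 1.1277.
α = 0.10·1.1277 = 0.113, β = 0.90·1.1277 = 1.015.

α = 0.113, β = 1.015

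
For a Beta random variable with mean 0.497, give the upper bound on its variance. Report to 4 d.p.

Var = μ(1−μ)/(α+β+1), which approaches μ(1−μ) as α+β → 0.
So the supremum is μ(1−μ) = 0.497×0.503 = 0.2500.

0.2500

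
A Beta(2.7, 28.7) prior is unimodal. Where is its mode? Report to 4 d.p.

0.0578

With α,β > 1, mode = (α−1)/(α+β−2) = 1.7/29.4 = 0.0578.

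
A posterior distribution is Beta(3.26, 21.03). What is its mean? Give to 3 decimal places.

0.134

E[X] = α/(α+β) = 3.26/24.29 = 0.134.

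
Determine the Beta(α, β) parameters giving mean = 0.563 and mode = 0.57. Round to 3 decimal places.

α = 11.260, β = 8.740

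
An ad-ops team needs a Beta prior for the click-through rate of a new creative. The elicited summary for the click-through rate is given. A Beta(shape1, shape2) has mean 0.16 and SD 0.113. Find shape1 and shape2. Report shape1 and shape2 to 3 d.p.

shape1 = 1.524, shape2 = 8.001

Variance = 0.113² = 0.012769. The moment-matching identity shape1+shape2 = μ(1−μ)/Var − 1 gives
shape1+shape2 = 0.1344/0.012769 − 1 = 9.5255, so shape1 = μ·9.5255 = 1.524 and shape2 = (1−μ)·9.5255 = 8.001.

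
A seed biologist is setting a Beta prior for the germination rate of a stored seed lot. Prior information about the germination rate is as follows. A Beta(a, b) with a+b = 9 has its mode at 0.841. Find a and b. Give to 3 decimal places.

Since the density peak of Beta(a,b) is at (a−1)/(a+b−2),
a = 1 + 0.841(9−2) = 6.887 and b = 9 − 6.887 = 2.113.

a = 6.887, b = 2.113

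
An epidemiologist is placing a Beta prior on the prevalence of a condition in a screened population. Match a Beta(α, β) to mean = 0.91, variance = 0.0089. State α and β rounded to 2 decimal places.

α = 7.46, β = 0.74

Write ν = α+β; then α = μν and Var = μ(1−μ)/(ν+1).
ν = μ(1−μ)/Var − 1 = 0.0819/0.0089 − 1 = 8.2022.
α = 0.91·8.2022 = 7.46, β = 0.09·8.2022 = 0.74.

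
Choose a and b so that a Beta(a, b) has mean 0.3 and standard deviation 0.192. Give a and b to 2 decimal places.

a = 1.41, b = 3.29

σ² = 0.192² = 0.036864.
With s = a+b, Var = μ(1−μ)/(s+1), so s+1 = (0.3×0.7)/0.036864 = 5.6966 and s = 4.6966.
a = μs = 1.41, b = (1−μ)s = 3.29.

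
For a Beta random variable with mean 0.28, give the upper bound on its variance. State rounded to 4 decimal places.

0.2016

Var = μ(1−μ)/(α+β+1), which approaches μ(1−μ) as α+β → 0.
So the supremum is μ(1−μ) = 0.28×0.72 = 0.2016.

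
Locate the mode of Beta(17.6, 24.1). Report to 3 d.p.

0.418

With α,β > 1, mode = (α−1)/(α+β−2) = 16.6/39.7 = 0.418.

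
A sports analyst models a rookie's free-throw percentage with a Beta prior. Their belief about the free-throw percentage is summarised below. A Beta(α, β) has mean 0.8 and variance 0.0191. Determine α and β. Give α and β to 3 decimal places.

α = 5.902, β = 1.475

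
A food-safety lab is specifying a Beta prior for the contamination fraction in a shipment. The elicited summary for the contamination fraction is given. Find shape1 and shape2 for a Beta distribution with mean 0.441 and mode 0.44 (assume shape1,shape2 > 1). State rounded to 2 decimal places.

shape1 = 52.92, shape2 = 67.08

Let s = shape1+shape2. Mean gives shape1 = μs = 0.441s; mode gives (shape1−1)/(s−2) = 0.44.
Substituting: 0.441s − 1 = 0.44(s−2) = 0.44s − 0.88, so 0.001s = 0.12 and s = 120.0000.
Then shape1 = 0.441×120.0000 = 52.92 and shape2 = s−shape1 = 67.08.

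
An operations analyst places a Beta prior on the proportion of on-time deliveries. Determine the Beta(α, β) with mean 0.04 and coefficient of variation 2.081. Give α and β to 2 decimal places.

α = 0.18, β = 4.36

σ = CV·μ = 2.081×0.04 = 0.08324, so σ² = 0.006929.
s+1 = μ(1−μ)/σ² = 0.0384/0.006929 = 5.5420, so s = α+β = 4.5420.
α = μs = 0.18, β = (1−μ)s = 4.36.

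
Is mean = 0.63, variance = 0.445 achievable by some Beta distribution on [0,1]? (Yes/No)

No

The Beta variance bound is σ² < μ(1−μ).
Here μ(1−μ) = 0.63×0.37 = 0.2331, and 0.445 ≥ 0.2331.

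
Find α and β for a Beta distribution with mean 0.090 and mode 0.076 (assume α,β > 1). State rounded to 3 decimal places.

α = 5.451, β = 55.120

With s = α+β: μ = α/s and mode = (α−1)/(s−2). Eliminating α = μs,
μs − 1 = m(s−2) ⇒ s(μ−m) = 1−2m ⇒ s = 0.848/0.014 = 60.5714.
So α = μs = 5.451, β = (1−μ)s = 55.120.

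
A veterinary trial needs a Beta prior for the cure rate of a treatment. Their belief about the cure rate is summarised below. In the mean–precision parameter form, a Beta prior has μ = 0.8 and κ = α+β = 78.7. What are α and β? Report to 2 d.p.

α = 62.96, β = 15.74

α = μκ = 0.8×78.7 = 62.96 and β = (1−μ)κ = 0.2×78.7 = 15.74.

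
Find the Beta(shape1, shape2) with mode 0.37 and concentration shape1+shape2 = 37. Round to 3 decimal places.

shape1 = 13.950, shape2 = 23.050

Since the density peak of Beta(shape1,shape2) is at (shape1−1)/(shape1+shape2−2),
shape1 = 1 + 0.37(37−2) = 13.950 and shape2 = 37 − 13.950 = 23.050.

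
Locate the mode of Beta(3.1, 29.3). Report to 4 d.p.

0.0691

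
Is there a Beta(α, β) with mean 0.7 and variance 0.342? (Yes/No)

No

For any Beta, Var(X) < E[X]·(1−E[X]).
Here μ(1−μ) = 0.7×0.3 = 0.21, and 0.342 ≥ 0.21.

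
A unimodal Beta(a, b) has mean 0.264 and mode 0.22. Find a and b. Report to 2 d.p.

a = 3.36, b = 9.37

With s = a+b: μ = a/s and mode = (a−1)/(s−2). Eliminating a = μs,
μs − 1 = m(s−2) ⇒ s(μ−m) = 1−2m ⇒ s = 0.56/0.044 = 12.7273.
So a = μs = 3.36, b = (1−μ)s = 9.37.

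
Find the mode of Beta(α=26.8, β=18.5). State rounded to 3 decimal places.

With α,β > 1, mode = (α−1)/(α+β−2) = 25.8/43.3 = 0.596.

0.596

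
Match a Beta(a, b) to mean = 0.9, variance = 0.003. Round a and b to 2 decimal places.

a = 26.10, b = 2.90

Let s = a+b. The Beta variance is μ(1−μ)/(s+1).
So s+1 = μ(1−μ)/σ² = (0.9×0.1)/0.003 = 0.09/0.003 = 30.0000, giving s = 29.0000.
Then a = μs = 0.9×29.0000 = 26.10 and b = (1−μ)s = 0.1×29.0000 = 2.90.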